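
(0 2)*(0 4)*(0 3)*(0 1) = (0 2 4 3 1) 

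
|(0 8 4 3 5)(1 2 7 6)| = 20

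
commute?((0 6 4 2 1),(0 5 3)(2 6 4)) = no:(0 6 4 2 1)*(0 5 3)(2 6 4) = (0 4 6 2 1 5 3),(0 5 3)(2 6 4)*(0 6 4 2 1) = (0 5 3 6 2 4 1)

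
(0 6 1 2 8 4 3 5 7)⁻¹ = (0 7 5 3 4 8 2 1 6)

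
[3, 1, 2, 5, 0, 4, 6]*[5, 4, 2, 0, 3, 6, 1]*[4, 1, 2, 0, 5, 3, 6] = [4, 5, 2, 6, 3, 0, 1] 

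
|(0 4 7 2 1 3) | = 6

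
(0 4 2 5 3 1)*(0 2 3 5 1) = (0 4 3)(1 2)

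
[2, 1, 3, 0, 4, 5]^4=[2, 1, 3, 0, 4, 5]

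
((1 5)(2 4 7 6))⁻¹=(1 5)(2 6 7 4)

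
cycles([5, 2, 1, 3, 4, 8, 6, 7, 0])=(0 5 8)(1 2)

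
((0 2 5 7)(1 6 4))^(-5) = (0 7 5 2)(1 6 4)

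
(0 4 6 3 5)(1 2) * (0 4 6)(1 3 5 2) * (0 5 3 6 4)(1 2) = (0 4 5)(1 2 6 3)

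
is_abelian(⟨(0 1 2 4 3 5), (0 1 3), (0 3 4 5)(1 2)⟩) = no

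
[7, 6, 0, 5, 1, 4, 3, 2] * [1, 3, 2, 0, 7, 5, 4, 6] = [6, 4, 1, 5, 3, 7, 0, 2]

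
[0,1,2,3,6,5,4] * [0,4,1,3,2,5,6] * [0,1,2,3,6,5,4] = [0,6,1,3,4,5,2]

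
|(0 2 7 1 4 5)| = 6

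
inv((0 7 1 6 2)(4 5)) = (0 2 6 1 7)(4 5)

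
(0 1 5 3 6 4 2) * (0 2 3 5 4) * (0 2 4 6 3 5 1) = (1 6 2 4 5)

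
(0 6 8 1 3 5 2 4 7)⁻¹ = (0 7 4 2 5 3 1 8 6)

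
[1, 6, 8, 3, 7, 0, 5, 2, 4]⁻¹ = [5, 0, 7, 3, 8, 6, 1, 4, 2]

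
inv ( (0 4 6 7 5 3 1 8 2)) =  (0 2 8 1 3 5 7 6 4)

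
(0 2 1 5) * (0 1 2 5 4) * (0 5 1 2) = (0 1 4 5 2)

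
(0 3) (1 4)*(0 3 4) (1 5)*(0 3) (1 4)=(0 1 3) (4 5) 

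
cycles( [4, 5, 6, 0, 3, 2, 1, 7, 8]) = (0 4 3)(1 5 2 6)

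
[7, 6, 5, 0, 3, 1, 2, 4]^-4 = [0, 1, 2, 3, 4, 5, 6, 7]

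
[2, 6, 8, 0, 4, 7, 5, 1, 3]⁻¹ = [3, 7, 0, 8, 4, 6, 1, 5, 2]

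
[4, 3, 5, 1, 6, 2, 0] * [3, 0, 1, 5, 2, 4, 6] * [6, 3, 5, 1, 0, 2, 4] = [5, 2, 0, 6, 4, 3, 1]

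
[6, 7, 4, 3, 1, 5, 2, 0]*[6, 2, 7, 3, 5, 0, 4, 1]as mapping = [0→4, 1→1, 2→5, 3→3, 4→2, 5→0, 6→7, 7→6]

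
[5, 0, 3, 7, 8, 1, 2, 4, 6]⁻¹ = [1, 5, 6, 2, 7, 0, 8, 3, 4]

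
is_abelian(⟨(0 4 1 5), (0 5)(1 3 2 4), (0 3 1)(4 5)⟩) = no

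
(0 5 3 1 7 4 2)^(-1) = (0 2 4 7 1 3 5)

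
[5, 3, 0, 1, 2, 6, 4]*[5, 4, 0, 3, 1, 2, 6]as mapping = [0→2, 1→3, 2→5, 3→4, 4→0, 5→6, 6→1]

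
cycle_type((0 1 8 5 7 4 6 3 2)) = 9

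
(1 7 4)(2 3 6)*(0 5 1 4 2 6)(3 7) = (0 5 1 3)(2 7)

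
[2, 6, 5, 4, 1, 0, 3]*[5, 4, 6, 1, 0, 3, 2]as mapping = [0→6, 1→2, 2→3, 3→0, 4→4, 5→5, 6→1]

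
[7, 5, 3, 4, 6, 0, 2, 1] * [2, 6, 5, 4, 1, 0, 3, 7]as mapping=[0→7, 1→0, 2→4, 3→1, 4→3, 5→2, 6→5, 7→6]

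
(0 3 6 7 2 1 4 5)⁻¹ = (0 5 4 1 2 7 6 3)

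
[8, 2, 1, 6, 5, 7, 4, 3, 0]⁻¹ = [8, 2, 1, 7, 6, 4, 3, 5, 0]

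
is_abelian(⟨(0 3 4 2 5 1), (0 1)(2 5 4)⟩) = no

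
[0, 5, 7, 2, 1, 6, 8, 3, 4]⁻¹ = [0, 4, 3, 7, 8, 1, 5, 2, 6]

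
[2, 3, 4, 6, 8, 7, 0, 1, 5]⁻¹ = [6, 7, 0, 1, 2, 8, 3, 5, 4]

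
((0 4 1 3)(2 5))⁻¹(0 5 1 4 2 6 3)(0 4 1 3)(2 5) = (0 4 2 3 1 5 6)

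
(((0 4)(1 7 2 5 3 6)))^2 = (1 2 3)(5 6 7)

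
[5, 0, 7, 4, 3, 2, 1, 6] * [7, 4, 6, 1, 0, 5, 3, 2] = [5, 7, 2, 0, 1, 6, 4, 3]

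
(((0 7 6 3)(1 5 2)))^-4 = (1 2 5)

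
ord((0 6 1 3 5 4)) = 6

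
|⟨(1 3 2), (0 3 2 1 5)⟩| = 60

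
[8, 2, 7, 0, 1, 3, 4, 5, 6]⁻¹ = [3, 4, 1, 5, 6, 7, 8, 2, 0]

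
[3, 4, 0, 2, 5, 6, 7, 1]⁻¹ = [2, 7, 3, 0, 1, 4, 5, 6]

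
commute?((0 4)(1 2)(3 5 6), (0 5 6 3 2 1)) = no:(0 4)(1 2)(3 5 6)*(0 5 6 3 2 1) = (0 4 5 3 6 2), (0 5 6 3 2 1)*(0 4)(1 2)(3 5 6) = (0 6 5 3 1 4)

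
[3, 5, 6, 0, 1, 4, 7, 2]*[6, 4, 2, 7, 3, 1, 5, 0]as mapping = [0→7, 1→1, 2→5, 3→6, 4→4, 5→3, 6→0, 7→2]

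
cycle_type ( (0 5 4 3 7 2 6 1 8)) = 9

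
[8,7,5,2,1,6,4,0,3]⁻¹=[7,4,3,8,6,2,5,1,0]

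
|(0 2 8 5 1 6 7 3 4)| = 9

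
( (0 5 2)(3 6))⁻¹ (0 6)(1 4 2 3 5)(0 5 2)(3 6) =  (0 6 2 1 4)(3 5)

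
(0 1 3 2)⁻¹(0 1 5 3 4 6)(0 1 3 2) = (1 3 5 2 4 6)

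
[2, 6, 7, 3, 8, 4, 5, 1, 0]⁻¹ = [8, 7, 0, 3, 5, 6, 1, 2, 4]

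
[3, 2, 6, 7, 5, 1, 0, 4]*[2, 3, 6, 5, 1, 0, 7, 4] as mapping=[0→5, 1→6, 2→7, 3→4, 4→0, 5→3, 6→2, 7→1] 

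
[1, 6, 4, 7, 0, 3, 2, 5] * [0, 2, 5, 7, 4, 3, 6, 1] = [2, 6, 4, 1, 0, 7, 5, 3]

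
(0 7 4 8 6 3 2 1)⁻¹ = (0 1 2 3 6 8 4 7)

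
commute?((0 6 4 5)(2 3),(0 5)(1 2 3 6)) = no:(0 6 4 5)(2 3) * (0 5)(1 2 3 6) = (0 1 2 6 4),(0 5)(1 2 3 6) * (0 6 4 5)(2 3) = (1 3 4 5 6)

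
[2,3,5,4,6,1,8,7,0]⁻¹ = [8,5,0,1,3,2,4,7,6]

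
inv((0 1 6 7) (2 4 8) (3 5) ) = (0 7 6 1) (2 8 4) (3 5) 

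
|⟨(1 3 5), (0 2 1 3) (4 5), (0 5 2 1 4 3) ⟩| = 720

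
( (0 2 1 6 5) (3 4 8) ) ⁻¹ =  (0 5 6 1 2) (3 8 4) 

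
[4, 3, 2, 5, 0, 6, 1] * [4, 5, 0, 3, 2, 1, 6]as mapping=[0→2, 1→3, 2→0, 3→1, 4→4, 5→6, 6→5]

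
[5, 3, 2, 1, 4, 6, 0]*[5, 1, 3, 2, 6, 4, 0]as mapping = [0→4, 1→2, 2→3, 3→1, 4→6, 5→0, 6→5]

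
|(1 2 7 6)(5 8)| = 4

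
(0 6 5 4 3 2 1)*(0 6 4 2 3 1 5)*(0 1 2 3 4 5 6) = (0 5 3 4 2 6 1) 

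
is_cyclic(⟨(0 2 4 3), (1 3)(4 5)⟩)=no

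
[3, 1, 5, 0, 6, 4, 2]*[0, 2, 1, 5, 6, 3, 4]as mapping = [0→5, 1→2, 2→3, 3→0, 4→4, 5→6, 6→1]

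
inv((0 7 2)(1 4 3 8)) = (0 2 7)(1 8 3 4)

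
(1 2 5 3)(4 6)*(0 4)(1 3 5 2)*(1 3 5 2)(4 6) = (0 6)(1 3 5 2)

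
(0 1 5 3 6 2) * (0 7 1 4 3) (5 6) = (0 4 3 5) (1 6 2 7) 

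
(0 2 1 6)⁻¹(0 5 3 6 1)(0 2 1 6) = (0 6 2 5 3)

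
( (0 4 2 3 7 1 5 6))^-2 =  (0 5 7 2)(1 3 4 6)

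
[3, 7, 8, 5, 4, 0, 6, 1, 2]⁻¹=[5, 7, 8, 0, 4, 3, 6, 1, 2]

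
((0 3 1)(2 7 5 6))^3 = (2 6 5 7)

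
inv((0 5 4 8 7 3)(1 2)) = (0 3 7 8 4 5)(1 2)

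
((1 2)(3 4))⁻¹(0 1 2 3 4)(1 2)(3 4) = (0 2 1 4 3)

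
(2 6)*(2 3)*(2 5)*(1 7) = (1 7)(2 6 3 5)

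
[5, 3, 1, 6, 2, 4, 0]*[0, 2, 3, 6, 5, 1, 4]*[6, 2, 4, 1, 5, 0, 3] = [2, 3, 4, 5, 1, 0, 6]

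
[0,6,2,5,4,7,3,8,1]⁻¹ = [0,8,2,6,4,3,1,5,7]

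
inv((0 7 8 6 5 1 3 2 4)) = (0 4 2 3 1 5 6 8 7)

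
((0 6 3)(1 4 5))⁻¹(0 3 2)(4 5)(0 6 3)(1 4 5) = (0 2 6)(1 5)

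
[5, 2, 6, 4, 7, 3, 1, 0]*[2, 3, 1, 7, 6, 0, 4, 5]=[0, 1, 4, 6, 5, 7, 3, 2]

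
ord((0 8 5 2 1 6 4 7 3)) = 9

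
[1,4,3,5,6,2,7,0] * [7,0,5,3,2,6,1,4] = [0,2,3,6,1,5,4,7]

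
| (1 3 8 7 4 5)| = 6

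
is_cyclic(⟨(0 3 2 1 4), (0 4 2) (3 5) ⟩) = no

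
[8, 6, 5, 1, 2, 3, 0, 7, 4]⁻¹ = [6, 3, 4, 5, 8, 2, 1, 7, 0]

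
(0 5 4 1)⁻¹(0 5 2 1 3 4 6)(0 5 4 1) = (0 3 1 6 5 4 2)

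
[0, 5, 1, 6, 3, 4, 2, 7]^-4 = [0, 4, 5, 2, 6, 3, 1, 7]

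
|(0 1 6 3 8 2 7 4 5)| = 9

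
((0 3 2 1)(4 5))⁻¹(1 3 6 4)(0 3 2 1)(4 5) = (0 2 6 5)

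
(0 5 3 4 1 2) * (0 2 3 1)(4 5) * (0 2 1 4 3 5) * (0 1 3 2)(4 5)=(0 2 3 1 4)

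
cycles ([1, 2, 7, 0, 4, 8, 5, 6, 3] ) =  (0 1 2 7 6 5 8 3) 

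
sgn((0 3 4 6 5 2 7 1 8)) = 1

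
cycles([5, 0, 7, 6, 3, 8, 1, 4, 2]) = (0 5 8 2 7 4 3 6 1) 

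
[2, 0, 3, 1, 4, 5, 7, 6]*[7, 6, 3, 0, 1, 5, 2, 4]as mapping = [0→3, 1→7, 2→0, 3→6, 4→1, 5→5, 6→4, 7→2]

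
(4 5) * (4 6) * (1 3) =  (1 3)(4 5 6)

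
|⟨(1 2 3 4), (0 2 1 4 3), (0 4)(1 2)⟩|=120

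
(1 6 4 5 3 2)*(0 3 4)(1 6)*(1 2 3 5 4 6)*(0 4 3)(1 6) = (0 5 1 2 6 4 3)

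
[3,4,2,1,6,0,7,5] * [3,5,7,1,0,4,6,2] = [1,0,7,5,6,3,2,4]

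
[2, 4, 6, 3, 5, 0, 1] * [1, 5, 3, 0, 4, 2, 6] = [3, 4, 6, 0, 2, 1, 5]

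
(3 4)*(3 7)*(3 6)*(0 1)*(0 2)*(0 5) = (0 1 2 5)(3 4 7 6)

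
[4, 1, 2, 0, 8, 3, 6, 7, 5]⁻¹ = [3, 1, 2, 5, 0, 8, 6, 7, 4]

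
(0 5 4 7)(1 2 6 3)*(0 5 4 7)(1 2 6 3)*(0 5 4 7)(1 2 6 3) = (0 7 4 5)(1 3 6 2)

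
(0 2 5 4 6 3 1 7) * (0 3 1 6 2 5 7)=(0 5 4 2 7 3 6 1)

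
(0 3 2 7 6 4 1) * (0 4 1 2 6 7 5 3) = (1 4 2 5 3 6)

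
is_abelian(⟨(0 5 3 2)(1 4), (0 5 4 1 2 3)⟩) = no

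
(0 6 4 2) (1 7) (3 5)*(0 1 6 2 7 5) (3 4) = (0 2 1 5 4 7 6 3) 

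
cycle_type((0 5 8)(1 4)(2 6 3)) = 2.3^2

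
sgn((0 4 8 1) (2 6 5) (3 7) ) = 1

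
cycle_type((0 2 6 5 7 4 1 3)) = 8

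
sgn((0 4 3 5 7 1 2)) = 1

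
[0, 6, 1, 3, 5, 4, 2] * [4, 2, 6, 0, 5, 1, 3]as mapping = [0→4, 1→3, 2→2, 3→0, 4→1, 5→5, 6→6]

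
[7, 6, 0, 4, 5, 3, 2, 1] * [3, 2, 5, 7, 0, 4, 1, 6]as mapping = [0→6, 1→1, 2→3, 3→0, 4→4, 5→7, 6→5, 7→2]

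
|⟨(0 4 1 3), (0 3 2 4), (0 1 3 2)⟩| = 120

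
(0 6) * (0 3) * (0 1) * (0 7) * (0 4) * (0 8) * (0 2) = (0 6 3 1 7 4 8 2)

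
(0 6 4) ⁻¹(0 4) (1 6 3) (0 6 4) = (0 6) (1 4 3) 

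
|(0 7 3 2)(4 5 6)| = 12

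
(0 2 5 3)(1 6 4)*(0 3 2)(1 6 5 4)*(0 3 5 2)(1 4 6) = (0 3 5)(1 2 6 4)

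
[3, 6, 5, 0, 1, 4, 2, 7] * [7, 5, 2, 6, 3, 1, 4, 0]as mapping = [0→6, 1→4, 2→1, 3→7, 4→5, 5→3, 6→2, 7→0]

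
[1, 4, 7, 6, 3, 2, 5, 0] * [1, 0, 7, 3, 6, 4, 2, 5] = [0, 6, 5, 2, 3, 7, 4, 1]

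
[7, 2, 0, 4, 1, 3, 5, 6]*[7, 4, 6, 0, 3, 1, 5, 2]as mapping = [0→2, 1→6, 2→7, 3→3, 4→4, 5→0, 6→1, 7→5]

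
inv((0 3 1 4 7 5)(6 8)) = (0 5 7 4 1 3)(6 8)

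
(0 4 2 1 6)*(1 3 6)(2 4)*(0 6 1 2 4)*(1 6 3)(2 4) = (0 2 1 4)(3 6)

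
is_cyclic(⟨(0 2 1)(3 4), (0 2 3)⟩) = no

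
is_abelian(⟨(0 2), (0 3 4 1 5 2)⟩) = no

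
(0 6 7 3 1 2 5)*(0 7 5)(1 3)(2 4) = (0 6 5 7 1 4 2)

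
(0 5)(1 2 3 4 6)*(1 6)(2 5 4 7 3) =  (0 4 1 5)(3 7)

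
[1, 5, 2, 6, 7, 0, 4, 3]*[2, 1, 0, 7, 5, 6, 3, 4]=[1, 6, 0, 3, 4, 2, 5, 7]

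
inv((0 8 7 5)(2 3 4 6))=(0 5 7 8)(2 6 4 3)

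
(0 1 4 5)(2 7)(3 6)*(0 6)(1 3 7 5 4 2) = (0 3)(1 2 5 6 7)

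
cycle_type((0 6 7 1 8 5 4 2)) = 8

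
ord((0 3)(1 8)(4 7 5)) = 6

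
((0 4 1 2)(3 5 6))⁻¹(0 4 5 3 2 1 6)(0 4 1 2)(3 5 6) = (0 2 3 4 1 6 5)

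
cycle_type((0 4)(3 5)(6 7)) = 2^3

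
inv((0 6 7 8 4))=(0 4 8 7 6)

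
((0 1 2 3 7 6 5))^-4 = (0 3 5 2 6 1 7)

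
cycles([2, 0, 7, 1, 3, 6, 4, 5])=(0 2 7 5 6 4 3 1)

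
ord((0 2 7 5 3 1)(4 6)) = 6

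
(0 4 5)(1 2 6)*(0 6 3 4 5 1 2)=(0 5 6 2 3 4 1)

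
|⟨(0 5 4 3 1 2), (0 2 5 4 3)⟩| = 720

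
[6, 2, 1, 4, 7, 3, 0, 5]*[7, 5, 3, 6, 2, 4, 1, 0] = [1, 3, 5, 2, 0, 6, 7, 4]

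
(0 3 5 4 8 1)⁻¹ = (0 1 8 4 5 3)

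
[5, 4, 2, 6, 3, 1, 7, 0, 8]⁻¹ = [7, 5, 2, 4, 1, 0, 3, 6, 8]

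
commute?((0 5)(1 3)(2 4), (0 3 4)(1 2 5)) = yes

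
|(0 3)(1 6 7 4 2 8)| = 6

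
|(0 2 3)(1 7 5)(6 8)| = 6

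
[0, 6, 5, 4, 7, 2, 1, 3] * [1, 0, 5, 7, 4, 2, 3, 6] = [1, 3, 2, 4, 6, 5, 0, 7]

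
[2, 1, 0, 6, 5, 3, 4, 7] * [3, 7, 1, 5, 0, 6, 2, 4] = [1, 7, 3, 2, 6, 5, 0, 4]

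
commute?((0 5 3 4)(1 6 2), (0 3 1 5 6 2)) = no:(0 5 3 4)(1 6 2)*(0 3 1 5 6 2) = (0 6)(1 2 5)(3 4), (0 3 1 5 6 2)*(0 5 3 4)(1 6 2) = (0 4)(1 3 6)(2 5)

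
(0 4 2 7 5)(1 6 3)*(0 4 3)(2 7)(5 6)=(0 3 1 5 4 7 6)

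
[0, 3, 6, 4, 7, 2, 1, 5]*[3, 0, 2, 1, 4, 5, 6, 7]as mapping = [0→3, 1→1, 2→6, 3→4, 4→7, 5→2, 6→0, 7→5]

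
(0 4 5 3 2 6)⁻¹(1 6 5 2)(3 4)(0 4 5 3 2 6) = (0 3 6 1)(2 5)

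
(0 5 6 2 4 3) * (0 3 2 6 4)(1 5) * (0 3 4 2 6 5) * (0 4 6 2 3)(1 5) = (0 5 3 6 1 4 2)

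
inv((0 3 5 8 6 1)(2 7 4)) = (0 1 6 8 5 3)(2 4 7)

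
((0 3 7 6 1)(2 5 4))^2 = (0 7 1 3 6)(2 4 5)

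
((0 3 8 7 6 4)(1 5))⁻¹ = (0 4 6 7 8 3)(1 5)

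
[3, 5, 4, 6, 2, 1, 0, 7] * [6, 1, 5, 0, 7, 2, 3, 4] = [0, 2, 7, 3, 5, 1, 6, 4]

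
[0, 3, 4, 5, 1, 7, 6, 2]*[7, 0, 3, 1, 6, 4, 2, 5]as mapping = [0→7, 1→1, 2→6, 3→4, 4→0, 5→5, 6→2, 7→3]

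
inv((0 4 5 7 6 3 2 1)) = (0 1 2 3 6 7 5 4)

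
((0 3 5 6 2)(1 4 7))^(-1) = (0 2 6 5 3)(1 7 4)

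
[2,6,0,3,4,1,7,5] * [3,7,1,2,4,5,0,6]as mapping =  [0→1,1→0,2→3,3→2,4→4,5→7,6→6,7→5]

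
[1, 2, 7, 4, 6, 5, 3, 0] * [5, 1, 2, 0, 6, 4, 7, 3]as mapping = [0→1, 1→2, 2→3, 3→6, 4→7, 5→4, 6→0, 7→5]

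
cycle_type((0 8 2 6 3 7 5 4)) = 8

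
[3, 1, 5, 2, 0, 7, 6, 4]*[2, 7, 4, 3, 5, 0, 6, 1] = [3, 7, 0, 4, 2, 1, 6, 5]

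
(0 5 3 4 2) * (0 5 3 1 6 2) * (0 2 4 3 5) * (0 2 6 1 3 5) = (3 5)(4 6)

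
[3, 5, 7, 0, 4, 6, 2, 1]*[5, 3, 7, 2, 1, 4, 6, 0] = [2, 4, 0, 5, 1, 6, 7, 3]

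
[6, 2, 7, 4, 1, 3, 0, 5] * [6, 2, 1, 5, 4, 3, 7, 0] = [7, 1, 0, 4, 2, 5, 6, 3]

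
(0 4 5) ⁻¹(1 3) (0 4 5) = (1 3) 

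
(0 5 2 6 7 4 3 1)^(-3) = (0 4 2 1 7 5 3 6)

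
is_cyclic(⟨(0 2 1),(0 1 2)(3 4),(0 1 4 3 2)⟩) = no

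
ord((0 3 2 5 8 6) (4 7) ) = 6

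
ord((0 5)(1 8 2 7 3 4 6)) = 14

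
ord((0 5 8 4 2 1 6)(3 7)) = 14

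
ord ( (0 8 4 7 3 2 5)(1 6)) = 14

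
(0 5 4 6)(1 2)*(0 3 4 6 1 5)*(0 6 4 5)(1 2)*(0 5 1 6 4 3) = (0 4 2 5 3 1 6)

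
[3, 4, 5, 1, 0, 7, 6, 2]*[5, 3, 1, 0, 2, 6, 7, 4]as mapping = [0→0, 1→2, 2→6, 3→3, 4→5, 5→4, 6→7, 7→1]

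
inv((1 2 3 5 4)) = (1 4 5 3 2)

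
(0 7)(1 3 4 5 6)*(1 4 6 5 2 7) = (0 1 3 6 4 2 7)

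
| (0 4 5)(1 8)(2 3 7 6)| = 12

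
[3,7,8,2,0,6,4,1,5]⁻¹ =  [4,7,3,0,6,8,5,1,2]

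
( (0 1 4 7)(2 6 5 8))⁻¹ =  (0 7 4 1)(2 8 5 6)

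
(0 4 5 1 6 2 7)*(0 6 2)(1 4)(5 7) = (0 1 2 5 4 7 6)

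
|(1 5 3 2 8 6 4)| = 7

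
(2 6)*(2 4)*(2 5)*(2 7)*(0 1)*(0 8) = (0 1 8)(2 6 4 5 7)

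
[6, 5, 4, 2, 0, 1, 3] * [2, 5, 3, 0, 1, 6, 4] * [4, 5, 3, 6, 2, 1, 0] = [2, 0, 5, 6, 3, 1, 4]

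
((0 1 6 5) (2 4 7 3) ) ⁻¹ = (0 5 6 1) (2 3 7 4) 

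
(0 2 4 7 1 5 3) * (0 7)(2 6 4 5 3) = (0 6 4)(1 3 7)(2 5)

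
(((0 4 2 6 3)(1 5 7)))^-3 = (0 2 3 4 6)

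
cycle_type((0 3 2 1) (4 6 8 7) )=4^2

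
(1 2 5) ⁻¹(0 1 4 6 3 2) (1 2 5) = (0 2 4 6 3 5) 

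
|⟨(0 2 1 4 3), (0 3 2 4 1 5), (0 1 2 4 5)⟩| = 120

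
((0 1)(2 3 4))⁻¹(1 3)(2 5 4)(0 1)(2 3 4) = (0 4)(2 3 5)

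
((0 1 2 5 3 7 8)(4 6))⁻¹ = (0 8 7 3 5 2 1)(4 6)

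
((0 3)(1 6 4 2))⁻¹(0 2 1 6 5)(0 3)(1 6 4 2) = (1 6 4 5 3)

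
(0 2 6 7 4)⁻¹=(0 4 7 6 2)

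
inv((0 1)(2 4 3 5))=(0 1)(2 5 3 4)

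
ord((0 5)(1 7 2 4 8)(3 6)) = 10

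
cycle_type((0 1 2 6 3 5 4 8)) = 8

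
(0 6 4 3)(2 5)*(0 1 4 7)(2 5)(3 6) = (0 3 1 4 6 7)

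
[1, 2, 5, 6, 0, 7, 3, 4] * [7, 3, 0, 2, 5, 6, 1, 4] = [3, 0, 6, 1, 7, 4, 2, 5]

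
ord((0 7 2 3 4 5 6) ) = 7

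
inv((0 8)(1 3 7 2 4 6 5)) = (0 8)(1 5 6 4 2 7 3)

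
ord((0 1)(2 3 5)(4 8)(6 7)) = 6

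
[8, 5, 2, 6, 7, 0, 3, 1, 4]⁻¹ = [5, 7, 2, 6, 8, 1, 3, 4, 0]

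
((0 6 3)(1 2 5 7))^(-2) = (0 6 3)(1 5)(2 7)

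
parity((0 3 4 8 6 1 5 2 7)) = even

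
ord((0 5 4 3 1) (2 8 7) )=15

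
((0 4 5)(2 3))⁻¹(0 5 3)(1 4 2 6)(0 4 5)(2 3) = (0 2 4)(1 5 3 6)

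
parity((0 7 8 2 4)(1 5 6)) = even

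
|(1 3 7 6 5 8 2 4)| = 8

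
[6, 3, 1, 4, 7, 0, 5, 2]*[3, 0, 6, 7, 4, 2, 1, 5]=[1, 7, 0, 4, 5, 3, 2, 6]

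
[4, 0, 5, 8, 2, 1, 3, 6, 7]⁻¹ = [1, 5, 4, 6, 0, 2, 7, 8, 3]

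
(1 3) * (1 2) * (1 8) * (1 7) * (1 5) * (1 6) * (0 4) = (0 4)(1 3 2 8 7 5 6)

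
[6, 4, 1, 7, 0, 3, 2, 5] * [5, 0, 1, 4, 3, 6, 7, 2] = [7, 3, 0, 2, 5, 4, 1, 6]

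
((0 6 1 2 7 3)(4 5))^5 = (0 3 7 2 1 6)(4 5)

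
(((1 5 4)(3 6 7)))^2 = (1 4 5)(3 7 6)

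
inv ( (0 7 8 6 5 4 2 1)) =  (0 1 2 4 5 6 8 7)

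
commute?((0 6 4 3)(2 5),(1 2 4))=no:(0 6 4 3)(2 5) * (1 2 4)=(0 6 1 2 5 4 3),(1 2 4) * (0 6 4 3)(2 5)=(0 6 4 1 5 2 3)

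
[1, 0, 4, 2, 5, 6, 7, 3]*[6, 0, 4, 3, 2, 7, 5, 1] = [0, 6, 2, 4, 7, 5, 1, 3]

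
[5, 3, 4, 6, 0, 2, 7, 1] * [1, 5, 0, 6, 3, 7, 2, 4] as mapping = [0→7, 1→6, 2→3, 3→2, 4→1, 5→0, 6→4, 7→5] 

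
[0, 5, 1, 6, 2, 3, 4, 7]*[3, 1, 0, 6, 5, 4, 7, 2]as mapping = [0→3, 1→4, 2→1, 3→7, 4→0, 5→6, 6→5, 7→2]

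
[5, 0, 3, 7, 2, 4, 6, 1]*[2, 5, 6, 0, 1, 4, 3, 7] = [4, 2, 0, 7, 6, 1, 3, 5]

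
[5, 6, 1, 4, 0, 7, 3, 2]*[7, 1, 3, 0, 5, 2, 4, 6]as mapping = [0→2, 1→4, 2→1, 3→5, 4→7, 5→6, 6→0, 7→3]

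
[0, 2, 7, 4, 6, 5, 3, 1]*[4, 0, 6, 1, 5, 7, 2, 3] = [4, 6, 3, 5, 2, 7, 1, 0]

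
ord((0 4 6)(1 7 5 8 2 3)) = 6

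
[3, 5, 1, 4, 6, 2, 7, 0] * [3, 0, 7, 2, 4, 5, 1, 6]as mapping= [0→2, 1→5, 2→0, 3→4, 4→1, 5→7, 6→6, 7→3]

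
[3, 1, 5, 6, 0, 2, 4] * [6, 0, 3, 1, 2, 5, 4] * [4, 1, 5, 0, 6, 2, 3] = [1, 4, 2, 6, 3, 0, 5]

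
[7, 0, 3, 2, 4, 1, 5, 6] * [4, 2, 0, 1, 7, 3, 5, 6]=[6, 4, 1, 0, 7, 2, 3, 5]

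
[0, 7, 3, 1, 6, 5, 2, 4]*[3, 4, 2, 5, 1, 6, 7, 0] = [3, 0, 5, 4, 7, 6, 2, 1]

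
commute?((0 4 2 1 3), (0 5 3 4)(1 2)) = no:(0 4 2 1 3) * (0 5 3 4)(1 2) = (1 4)(3 5), (0 5 3 4)(1 2) * (0 4 2 1 3) = (0 5)(2 3)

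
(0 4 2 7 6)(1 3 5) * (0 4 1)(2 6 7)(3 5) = (0 1 5)(4 6)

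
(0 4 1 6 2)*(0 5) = (0 4 1 6 2 5)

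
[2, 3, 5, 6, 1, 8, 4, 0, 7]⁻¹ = [7, 4, 0, 1, 6, 2, 3, 8, 5]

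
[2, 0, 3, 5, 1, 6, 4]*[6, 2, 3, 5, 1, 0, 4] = [3, 6, 5, 0, 2, 4, 1]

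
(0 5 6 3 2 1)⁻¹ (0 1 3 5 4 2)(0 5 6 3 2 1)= (0 2 6 4 1 5)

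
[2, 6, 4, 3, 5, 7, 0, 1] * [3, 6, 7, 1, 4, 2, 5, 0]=[7, 5, 4, 1, 2, 0, 3, 6]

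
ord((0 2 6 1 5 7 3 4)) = 8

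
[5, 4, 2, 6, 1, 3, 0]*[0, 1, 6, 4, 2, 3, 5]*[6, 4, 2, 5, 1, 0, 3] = [5, 2, 3, 0, 4, 1, 6]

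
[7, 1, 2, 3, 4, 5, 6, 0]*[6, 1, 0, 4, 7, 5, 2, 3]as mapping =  [0→3, 1→1, 2→0, 3→4, 4→7, 5→5, 6→2, 7→6]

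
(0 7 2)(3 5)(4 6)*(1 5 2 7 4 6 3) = (0 4 3 2)(1 5)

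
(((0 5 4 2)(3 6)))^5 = (0 5 4 2)(3 6)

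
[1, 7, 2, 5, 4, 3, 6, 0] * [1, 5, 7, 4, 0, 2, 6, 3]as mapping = [0→5, 1→3, 2→7, 3→2, 4→0, 5→4, 6→6, 7→1]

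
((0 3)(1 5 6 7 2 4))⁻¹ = (0 3)(1 4 2 7 6 5)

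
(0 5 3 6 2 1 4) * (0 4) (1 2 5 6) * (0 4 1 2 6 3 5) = (0 3 2 6) (1 4) 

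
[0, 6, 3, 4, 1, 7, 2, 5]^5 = [0, 1, 2, 3, 4, 7, 6, 5]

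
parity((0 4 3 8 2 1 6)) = even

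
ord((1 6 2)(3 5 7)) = 3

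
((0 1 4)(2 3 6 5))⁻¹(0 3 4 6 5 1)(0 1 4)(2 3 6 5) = (0 5 2 4 1 6)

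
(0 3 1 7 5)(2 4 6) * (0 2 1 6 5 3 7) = (0 7 3 6 1)(2 4 5)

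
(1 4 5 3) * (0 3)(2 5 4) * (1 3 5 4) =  (0 5)(1 2 4)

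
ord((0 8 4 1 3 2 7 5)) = 8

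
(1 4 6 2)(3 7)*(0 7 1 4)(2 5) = (0 7 3 1)(2 4 6 5)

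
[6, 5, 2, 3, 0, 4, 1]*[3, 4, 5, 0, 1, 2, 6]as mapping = [0→6, 1→2, 2→5, 3→0, 4→3, 5→1, 6→4]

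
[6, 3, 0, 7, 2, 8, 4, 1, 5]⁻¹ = [2, 7, 4, 1, 6, 8, 0, 3, 5]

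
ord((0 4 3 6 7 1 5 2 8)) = 9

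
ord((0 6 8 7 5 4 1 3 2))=9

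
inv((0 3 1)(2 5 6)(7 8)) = (0 1 3)(2 6 5)(7 8)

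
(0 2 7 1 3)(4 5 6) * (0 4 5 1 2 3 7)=(0 3 4 1 7 2)(5 6)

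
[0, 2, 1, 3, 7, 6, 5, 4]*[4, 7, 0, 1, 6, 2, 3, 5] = [4, 0, 7, 1, 5, 3, 2, 6]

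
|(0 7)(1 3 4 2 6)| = 10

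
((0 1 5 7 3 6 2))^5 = (0 6 7 1 2 3 5)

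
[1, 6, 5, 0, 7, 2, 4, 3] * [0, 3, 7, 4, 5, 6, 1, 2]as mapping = [0→3, 1→1, 2→6, 3→0, 4→2, 5→7, 6→5, 7→4]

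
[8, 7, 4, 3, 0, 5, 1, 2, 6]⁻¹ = [4, 6, 7, 3, 2, 5, 8, 1, 0]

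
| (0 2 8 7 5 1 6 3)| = 8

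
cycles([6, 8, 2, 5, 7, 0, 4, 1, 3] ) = (0 6 4 7 1 8 3 5)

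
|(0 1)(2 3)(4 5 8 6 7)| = 10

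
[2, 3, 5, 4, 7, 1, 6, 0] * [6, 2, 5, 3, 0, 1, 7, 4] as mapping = [0→5, 1→3, 2→1, 3→0, 4→4, 5→2, 6→7, 7→6] 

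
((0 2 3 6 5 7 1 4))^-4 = (0 5)(1 3)(2 7)(4 6)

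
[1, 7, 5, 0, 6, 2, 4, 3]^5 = [1, 7, 5, 0, 6, 2, 4, 3]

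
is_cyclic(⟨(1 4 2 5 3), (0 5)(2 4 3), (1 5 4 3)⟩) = no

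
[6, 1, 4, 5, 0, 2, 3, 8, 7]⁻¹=[4, 1, 5, 6, 2, 3, 0, 8, 7]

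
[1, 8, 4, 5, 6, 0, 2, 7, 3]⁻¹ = [5, 0, 6, 8, 2, 3, 4, 7, 1]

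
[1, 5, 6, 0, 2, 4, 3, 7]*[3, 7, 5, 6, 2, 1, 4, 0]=[7, 1, 4, 3, 5, 2, 6, 0] 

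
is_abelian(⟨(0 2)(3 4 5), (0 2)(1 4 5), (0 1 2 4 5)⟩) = no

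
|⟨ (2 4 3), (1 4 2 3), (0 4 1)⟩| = 120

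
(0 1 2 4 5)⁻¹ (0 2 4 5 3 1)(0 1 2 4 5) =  (0 3 2 1 4 5)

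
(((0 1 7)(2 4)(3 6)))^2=(0 7 1)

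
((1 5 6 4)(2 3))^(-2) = (1 6)(4 5)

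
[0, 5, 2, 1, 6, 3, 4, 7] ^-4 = [0, 3, 2, 5, 4, 1, 6, 7] 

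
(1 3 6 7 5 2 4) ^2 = (1 6 5 4 3 7 2) 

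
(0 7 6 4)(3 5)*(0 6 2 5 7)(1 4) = (1 4 6)(2 5 3 7)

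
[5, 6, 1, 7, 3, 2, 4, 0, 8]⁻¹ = [7, 2, 5, 4, 6, 0, 1, 3, 8]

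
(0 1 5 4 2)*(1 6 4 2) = (0 6 4 1 5 2)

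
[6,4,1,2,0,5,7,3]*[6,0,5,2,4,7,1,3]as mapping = [0→1,1→4,2→0,3→5,4→6,5→7,6→3,7→2]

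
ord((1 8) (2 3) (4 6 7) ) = 6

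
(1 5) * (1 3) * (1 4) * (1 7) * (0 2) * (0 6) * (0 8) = (0 2 6 8)(1 5 3 4 7)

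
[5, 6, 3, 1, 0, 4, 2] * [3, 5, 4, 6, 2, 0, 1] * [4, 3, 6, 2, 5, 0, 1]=[4, 3, 1, 0, 2, 6, 5]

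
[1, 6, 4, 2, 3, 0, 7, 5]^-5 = [0, 1, 4, 2, 3, 5, 6, 7]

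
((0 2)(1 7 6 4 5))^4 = (1 5 4 6 7)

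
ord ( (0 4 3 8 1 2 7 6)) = 8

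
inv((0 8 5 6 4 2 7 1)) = (0 1 7 2 4 6 5 8)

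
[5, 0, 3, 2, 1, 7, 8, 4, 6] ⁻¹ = [1, 4, 3, 2, 7, 0, 8, 5, 6] 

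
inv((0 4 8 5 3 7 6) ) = (0 6 7 3 5 8 4) 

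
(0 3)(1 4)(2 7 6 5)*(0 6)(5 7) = (0 3 6 7)(1 4)(2 5)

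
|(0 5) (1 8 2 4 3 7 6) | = 14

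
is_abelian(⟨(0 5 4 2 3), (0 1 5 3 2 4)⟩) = no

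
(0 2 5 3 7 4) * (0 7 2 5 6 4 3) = (0 5)(2 6 4 7 3)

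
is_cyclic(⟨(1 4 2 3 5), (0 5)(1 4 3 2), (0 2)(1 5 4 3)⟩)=no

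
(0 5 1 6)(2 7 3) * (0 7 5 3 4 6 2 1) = (0 3 1 2 5)(4 6 7)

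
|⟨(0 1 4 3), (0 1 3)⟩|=24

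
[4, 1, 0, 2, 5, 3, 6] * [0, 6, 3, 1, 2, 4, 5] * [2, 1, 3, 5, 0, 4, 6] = [3, 6, 2, 5, 0, 1, 4] 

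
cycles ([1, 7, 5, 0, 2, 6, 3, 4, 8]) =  (0 1 7 4 2 5 6 3)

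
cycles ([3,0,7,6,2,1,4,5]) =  (0 3 6 4 2 7 5 1)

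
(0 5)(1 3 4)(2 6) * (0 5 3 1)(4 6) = (0 3 6 2 4)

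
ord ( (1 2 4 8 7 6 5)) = 7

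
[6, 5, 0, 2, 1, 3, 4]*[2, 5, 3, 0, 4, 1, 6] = [6, 1, 2, 3, 5, 0, 4]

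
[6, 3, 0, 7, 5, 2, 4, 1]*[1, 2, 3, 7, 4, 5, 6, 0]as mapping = [0→6, 1→7, 2→1, 3→0, 4→5, 5→3, 6→4, 7→2]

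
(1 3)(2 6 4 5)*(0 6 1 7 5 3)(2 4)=(0 6 2 1)(3 7 5 4)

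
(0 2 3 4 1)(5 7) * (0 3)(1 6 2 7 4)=(0 7 5 4 6 2)(1 3)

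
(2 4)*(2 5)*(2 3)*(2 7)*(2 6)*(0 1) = (0 1)(2 4 5 3 7 6)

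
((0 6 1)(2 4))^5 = (0 1 6)(2 4)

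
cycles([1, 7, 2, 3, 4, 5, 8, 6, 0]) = (0 1 7 6 8)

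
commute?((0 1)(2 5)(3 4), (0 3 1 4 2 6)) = no:(0 1)(2 5)(3 4)*(0 3 1 4 2 6) = (0 4 1 3 2 5 6), (0 3 1 4 2 6)*(0 1)(2 5)(3 4) = (0 4 5 2 6 1 3)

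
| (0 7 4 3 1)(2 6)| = 10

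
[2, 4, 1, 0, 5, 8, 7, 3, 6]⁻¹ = [3, 2, 0, 7, 1, 4, 8, 6, 5]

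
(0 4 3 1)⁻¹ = (0 1 3 4)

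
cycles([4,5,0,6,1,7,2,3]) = (0 4 1 5 7 3 6 2)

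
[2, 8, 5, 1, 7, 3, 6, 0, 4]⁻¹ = [7, 3, 0, 5, 8, 2, 6, 4, 1]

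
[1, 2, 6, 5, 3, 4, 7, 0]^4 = [7, 0, 1, 5, 3, 4, 2, 6]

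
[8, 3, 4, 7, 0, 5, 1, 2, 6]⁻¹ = [4, 6, 7, 1, 2, 5, 8, 3, 0]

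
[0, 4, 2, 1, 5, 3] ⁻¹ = [0, 3, 2, 5, 1, 4] 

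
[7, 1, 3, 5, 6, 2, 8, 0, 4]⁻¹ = [7, 1, 5, 2, 8, 3, 4, 0, 6]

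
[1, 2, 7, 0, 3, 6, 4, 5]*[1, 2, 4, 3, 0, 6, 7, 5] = [2, 4, 5, 1, 3, 7, 0, 6]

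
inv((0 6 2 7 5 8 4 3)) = (0 3 4 8 5 7 2 6)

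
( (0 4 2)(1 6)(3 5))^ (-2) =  (0 4 2)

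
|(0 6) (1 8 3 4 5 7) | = 6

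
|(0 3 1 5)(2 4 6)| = 12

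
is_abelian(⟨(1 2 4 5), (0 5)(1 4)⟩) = no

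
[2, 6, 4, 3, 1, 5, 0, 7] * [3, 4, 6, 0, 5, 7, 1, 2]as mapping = [0→6, 1→1, 2→5, 3→0, 4→4, 5→7, 6→3, 7→2]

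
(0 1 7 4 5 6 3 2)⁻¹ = (0 2 3 6 5 4 7 1)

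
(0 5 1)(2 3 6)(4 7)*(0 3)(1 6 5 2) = (0 2)(1 3 5 6)(4 7)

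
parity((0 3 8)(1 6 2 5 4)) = even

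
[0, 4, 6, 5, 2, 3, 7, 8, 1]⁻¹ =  [0, 8, 4, 5, 1, 3, 2, 6, 7]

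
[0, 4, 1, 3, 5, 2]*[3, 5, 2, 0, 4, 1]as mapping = [0→3, 1→4, 2→5, 3→0, 4→1, 5→2]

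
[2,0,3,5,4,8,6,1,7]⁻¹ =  [1,7,0,2,4,3,6,8,5]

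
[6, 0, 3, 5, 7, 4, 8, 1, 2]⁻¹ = [1, 7, 8, 2, 5, 3, 0, 4, 6]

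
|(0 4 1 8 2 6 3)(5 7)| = 14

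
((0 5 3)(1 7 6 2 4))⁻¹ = (0 3 5)(1 4 2 6 7)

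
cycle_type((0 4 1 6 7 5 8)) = 7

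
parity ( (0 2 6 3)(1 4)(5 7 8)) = even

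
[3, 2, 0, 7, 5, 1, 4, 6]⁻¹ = [2, 5, 1, 0, 6, 4, 7, 3]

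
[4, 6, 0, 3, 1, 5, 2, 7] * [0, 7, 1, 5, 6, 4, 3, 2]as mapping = [0→6, 1→3, 2→0, 3→5, 4→7, 5→4, 6→1, 7→2]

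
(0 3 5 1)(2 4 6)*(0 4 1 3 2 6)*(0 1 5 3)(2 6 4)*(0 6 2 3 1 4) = (0 2 5 6)(1 3)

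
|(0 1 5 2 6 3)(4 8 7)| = 6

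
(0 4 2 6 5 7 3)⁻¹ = (0 3 7 5 6 2 4)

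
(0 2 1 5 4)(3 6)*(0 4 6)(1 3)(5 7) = (0 2 3)(1 7 5 6)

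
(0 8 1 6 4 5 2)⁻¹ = (0 2 5 4 6 1 8)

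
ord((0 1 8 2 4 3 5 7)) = 8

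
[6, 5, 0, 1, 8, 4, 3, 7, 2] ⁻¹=[2, 3, 8, 6, 5, 1, 0, 7, 4] 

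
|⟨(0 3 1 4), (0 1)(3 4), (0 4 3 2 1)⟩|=120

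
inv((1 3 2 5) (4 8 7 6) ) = (1 5 2 3) (4 6 7 8) 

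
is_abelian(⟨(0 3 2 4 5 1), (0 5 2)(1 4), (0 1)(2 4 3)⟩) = no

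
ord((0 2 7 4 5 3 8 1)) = 8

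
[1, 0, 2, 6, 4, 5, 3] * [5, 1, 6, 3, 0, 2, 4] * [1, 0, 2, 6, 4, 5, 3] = [0, 5, 3, 4, 1, 2, 6] 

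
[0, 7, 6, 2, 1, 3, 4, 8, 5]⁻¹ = [0, 4, 3, 5, 6, 8, 2, 1, 7]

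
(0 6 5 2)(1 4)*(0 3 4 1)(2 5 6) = (0 2 3 4)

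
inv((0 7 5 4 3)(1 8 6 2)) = (0 3 4 5 7)(1 2 6 8)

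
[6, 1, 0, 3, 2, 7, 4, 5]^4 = [0, 1, 2, 3, 4, 5, 6, 7]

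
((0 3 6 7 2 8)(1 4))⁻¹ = (0 8 2 7 6 3)(1 4)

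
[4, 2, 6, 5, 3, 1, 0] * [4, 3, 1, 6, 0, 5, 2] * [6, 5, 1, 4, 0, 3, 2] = [6, 5, 1, 3, 2, 4, 0]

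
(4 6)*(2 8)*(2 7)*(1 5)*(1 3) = (1 5 3)(2 8 7)(4 6)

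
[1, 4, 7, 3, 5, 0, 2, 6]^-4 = [0, 1, 6, 3, 4, 5, 7, 2]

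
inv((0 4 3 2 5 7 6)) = (0 6 7 5 2 3 4)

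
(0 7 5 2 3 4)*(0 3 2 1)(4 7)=(0 4 3 7 5 1)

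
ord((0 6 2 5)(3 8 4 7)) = 4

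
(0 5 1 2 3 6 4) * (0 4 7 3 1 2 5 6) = (0 6 7 3)(1 5 2)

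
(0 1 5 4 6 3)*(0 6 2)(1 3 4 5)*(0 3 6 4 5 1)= (0 6 5 1)(2 3 4)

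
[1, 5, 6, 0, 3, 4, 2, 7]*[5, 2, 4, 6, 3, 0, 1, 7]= [2, 0, 1, 5, 6, 3, 4, 7]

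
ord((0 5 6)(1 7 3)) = 3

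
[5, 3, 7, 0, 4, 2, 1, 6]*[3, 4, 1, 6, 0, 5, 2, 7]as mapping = [0→5, 1→6, 2→7, 3→3, 4→0, 5→1, 6→4, 7→2]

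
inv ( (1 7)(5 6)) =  (1 7)(5 6)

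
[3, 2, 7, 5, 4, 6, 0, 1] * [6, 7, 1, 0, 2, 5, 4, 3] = [0, 1, 3, 5, 2, 4, 6, 7]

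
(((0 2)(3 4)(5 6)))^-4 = ()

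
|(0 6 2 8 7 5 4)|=7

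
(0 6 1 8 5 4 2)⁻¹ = (0 2 4 5 8 1 6)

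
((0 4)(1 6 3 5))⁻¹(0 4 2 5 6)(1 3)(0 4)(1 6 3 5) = (0 2 1 3 4)(5 6)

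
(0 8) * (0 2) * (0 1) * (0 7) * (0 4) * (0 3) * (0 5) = (0 8 2 1 7 4 3 5) 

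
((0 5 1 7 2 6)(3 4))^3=(0 7)(1 6)(2 5)(3 4)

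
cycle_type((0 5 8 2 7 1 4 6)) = 8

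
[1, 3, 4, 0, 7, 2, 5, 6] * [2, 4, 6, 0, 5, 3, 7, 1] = [4, 0, 5, 2, 1, 6, 3, 7]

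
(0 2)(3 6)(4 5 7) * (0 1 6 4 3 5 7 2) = (1 6 5 2)(3 4 7)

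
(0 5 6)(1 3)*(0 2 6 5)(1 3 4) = (1 4)(2 6)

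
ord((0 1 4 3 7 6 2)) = 7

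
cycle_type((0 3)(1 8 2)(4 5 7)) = 2.3^2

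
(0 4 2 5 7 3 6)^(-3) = (0 7 4 3 2 6 5)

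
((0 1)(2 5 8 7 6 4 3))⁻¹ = (0 1)(2 3 4 6 7 8 5)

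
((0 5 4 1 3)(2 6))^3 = (0 1 5 3 4)(2 6)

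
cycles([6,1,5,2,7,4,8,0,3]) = (0 6 8 3 2 5 4 7)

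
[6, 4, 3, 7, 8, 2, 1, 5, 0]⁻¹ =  [8, 6, 5, 2, 1, 7, 0, 3, 4]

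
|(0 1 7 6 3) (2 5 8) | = 15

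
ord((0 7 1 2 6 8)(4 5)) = 6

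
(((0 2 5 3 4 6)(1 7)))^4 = (0 4 5)(2 6 3)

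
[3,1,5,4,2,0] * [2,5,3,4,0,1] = [4,5,1,0,3,2]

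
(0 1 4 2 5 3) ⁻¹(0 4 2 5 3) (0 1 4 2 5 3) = (0 1 2 5 3) 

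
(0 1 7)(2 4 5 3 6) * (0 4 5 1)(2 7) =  (1 2 5 3 6 7 4)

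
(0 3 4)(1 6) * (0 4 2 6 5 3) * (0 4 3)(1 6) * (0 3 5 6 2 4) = (1 6 2)(3 4 5)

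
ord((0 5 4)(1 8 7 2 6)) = 15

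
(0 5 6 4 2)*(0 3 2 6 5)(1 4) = (1 4 6)(2 3)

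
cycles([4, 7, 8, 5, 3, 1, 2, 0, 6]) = (0 4 3 5 1 7)(2 8 6)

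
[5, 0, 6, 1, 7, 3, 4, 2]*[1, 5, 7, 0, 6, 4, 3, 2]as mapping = [0→4, 1→1, 2→3, 3→5, 4→2, 5→0, 6→6, 7→7]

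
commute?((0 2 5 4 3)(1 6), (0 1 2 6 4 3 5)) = no:(0 2 5 4 3)(1 6) * (0 1 2 6 4 3 5) = (0 6 2)(1 4 5 3), (0 1 2 6 4 3 5) * (0 2 5 4 3)(1 6) = (0 6 3 4)(1 5 2)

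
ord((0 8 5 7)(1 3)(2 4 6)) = 12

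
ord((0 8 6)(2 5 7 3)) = 12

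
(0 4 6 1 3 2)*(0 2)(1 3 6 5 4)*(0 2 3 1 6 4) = (0 6 1 4 5)(2 3)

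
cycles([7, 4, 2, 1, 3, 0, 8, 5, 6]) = (0 7 5)(1 4 3)(6 8)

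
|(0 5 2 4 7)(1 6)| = 10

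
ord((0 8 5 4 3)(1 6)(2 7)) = 10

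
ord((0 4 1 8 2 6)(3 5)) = 6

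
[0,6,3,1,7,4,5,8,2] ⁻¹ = [0,3,8,2,5,6,1,4,7] 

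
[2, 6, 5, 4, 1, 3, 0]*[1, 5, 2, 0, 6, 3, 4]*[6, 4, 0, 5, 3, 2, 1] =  [0, 3, 5, 1, 2, 6, 4]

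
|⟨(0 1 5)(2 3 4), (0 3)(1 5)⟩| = 60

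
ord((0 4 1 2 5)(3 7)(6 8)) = 10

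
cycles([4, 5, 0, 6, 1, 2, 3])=(0 4 1 5 2)(3 6)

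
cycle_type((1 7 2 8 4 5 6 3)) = 8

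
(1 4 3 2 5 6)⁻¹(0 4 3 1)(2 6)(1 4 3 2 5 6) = (0 3 2 4)(1 5)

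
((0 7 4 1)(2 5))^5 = (0 7 4 1)(2 5)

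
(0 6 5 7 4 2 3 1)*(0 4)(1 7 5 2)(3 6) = (0 3 7)(1 4)(2 6)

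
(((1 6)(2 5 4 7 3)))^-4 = (2 5 4 7 3)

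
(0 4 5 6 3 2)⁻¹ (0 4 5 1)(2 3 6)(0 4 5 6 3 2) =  (0 2 3)(1 4 5 6)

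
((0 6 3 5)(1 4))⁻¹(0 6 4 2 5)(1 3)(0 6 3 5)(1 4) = (0 6 3 1 2)(4 5)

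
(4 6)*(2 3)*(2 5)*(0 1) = (0 1) (2 3 5) (4 6) 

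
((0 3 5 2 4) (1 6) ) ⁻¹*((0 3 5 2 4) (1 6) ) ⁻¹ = (0 2 3 4 5) 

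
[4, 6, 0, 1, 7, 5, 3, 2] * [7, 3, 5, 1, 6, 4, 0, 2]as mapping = [0→6, 1→0, 2→7, 3→3, 4→2, 5→4, 6→1, 7→5]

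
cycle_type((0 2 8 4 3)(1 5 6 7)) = 4.5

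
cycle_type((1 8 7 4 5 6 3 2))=8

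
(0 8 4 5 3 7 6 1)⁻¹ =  (0 1 6 7 3 5 4 8)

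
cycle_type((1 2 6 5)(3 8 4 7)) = 4^2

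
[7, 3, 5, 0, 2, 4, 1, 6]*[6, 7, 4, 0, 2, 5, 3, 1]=[1, 0, 5, 6, 4, 2, 7, 3]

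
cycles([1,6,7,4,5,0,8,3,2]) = (0 1 6 8 2 7 3 4 5)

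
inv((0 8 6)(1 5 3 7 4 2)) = (0 6 8)(1 2 4 7 3 5)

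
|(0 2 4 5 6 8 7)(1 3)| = 14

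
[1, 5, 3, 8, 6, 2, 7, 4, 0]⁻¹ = [8, 0, 5, 2, 7, 1, 4, 6, 3]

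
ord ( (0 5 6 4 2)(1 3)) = 10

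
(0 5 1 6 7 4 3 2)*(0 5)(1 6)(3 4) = (2 5 6 7 3)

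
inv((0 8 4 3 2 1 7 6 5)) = (0 5 6 7 1 2 3 4 8)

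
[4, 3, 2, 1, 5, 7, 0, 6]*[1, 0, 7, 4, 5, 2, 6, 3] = [5, 4, 7, 0, 2, 3, 1, 6]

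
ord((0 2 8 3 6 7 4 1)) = 8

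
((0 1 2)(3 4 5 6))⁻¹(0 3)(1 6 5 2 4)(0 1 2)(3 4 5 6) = (0 5 2 3 6)(1 4)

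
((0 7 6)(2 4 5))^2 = (0 6 7)(2 5 4)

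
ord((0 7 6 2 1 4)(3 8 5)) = 6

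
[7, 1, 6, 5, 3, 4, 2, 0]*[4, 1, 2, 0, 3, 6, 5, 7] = [7, 1, 5, 6, 0, 3, 2, 4]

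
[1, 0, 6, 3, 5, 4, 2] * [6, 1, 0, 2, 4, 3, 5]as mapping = [0→1, 1→6, 2→5, 3→2, 4→3, 5→4, 6→0]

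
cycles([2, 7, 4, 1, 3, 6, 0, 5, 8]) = (0 2 4 3 1 7 5 6)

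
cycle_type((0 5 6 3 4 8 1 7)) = 8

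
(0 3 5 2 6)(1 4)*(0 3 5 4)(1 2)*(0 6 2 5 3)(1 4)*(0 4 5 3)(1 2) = (1 6 4 3 2)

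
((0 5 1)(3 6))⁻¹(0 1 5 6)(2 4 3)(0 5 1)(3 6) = (0 1 3 5)(2 4 6)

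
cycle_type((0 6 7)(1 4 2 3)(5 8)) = 2.3.4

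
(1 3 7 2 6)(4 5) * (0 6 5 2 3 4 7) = (0 6 1 4 2 5 7 3)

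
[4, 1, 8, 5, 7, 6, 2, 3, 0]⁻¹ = [8, 1, 6, 7, 0, 3, 5, 4, 2]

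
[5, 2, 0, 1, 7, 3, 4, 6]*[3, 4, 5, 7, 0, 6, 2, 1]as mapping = [0→6, 1→5, 2→3, 3→4, 4→1, 5→7, 6→0, 7→2]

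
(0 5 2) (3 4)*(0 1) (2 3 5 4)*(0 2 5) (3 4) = (0 3 5 4) (1 2) 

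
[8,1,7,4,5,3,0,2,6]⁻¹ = [6,1,7,5,3,4,8,2,0]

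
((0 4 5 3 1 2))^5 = (0 2 1 3 5 4)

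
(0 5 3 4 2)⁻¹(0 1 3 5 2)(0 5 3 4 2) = (0 5 1 4 3)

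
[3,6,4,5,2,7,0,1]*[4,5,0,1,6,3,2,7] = [1,2,6,3,0,7,4,5]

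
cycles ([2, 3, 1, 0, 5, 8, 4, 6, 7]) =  (0 2 1 3)(4 5 8 7 6)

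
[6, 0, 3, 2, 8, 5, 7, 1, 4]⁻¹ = [1, 7, 3, 2, 8, 5, 0, 6, 4]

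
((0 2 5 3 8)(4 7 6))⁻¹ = (0 8 3 5 2)(4 6 7)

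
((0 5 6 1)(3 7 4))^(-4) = (3 4 7)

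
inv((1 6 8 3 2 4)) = (1 4 2 3 8 6)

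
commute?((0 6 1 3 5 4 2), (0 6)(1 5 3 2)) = no:(0 6 1 3 5 4 2)*(0 6)(1 5 3 2) = (1 2 6 5 4), (0 6)(1 5 3 2)*(0 6 1 3 5 4 2) = (0 1 4 2 3)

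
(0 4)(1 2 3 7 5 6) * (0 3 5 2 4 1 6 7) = (0 1 4 3)(2 5 7)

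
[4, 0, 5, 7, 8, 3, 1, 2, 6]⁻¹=[1, 6, 7, 5, 0, 2, 8, 3, 4]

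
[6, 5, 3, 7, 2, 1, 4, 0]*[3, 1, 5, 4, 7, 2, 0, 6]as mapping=[0→0, 1→2, 2→4, 3→6, 4→5, 5→1, 6→7, 7→3]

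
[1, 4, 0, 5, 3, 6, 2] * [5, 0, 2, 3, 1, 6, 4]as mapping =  [0→0, 1→1, 2→5, 3→6, 4→3, 5→4, 6→2]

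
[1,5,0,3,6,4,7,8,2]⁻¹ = [2,0,8,3,5,1,4,6,7]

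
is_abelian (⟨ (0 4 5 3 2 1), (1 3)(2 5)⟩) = no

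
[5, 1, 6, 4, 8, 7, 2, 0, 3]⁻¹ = [7, 1, 6, 8, 3, 0, 2, 5, 4]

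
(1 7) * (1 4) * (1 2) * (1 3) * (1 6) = (1 7 4 2 3 6)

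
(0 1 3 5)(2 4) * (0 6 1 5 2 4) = (0 5 6 1 3 2)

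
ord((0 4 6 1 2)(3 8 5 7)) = 20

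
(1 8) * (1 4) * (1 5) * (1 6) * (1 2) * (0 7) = (0 7)(1 8 4 5 6 2)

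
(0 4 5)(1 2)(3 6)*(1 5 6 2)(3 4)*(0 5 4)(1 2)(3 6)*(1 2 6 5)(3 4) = (0 5 1 6)(2 3)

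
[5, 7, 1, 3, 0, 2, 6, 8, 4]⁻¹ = [4, 2, 5, 3, 8, 0, 6, 1, 7]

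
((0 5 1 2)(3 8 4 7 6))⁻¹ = (0 2 1 5)(3 6 7 4 8)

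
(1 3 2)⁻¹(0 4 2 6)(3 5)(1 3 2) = (0 4 1 6)(2 5)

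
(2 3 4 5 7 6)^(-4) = (2 4 7)(3 5 6)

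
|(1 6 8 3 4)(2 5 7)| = 15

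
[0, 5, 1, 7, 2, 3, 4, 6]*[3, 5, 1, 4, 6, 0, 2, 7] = [3, 0, 5, 7, 1, 4, 6, 2] 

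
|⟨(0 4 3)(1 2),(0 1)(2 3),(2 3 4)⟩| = 120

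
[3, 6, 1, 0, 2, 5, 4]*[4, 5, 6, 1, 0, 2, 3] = [1, 3, 5, 4, 6, 2, 0]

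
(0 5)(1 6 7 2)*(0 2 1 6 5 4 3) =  (0 4 3)(1 5 2 6 7)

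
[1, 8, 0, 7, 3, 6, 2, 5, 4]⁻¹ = [2, 0, 6, 4, 8, 7, 5, 3, 1]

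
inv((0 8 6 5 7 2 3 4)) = (0 4 3 2 7 5 6 8)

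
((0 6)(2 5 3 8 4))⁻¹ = (0 6)(2 4 8 3 5)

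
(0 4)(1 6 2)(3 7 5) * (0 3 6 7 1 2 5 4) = (1 7 4 3)(5 6)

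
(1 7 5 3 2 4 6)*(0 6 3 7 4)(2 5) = (0 6 1 4 3 5 7 2)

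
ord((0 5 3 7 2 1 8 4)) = 8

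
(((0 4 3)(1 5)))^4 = (0 4 3)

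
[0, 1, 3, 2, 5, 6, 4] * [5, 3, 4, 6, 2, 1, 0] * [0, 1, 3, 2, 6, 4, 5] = [4, 2, 5, 6, 1, 0, 3]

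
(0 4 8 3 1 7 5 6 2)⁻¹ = (0 2 6 5 7 1 3 8 4)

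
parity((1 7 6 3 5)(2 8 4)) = even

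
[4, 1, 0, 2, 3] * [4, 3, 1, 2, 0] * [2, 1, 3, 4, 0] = [2, 4, 0, 1, 3]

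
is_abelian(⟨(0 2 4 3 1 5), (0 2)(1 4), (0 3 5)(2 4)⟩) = no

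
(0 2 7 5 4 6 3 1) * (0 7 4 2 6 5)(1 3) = (0 6 1 7)(2 4 5)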